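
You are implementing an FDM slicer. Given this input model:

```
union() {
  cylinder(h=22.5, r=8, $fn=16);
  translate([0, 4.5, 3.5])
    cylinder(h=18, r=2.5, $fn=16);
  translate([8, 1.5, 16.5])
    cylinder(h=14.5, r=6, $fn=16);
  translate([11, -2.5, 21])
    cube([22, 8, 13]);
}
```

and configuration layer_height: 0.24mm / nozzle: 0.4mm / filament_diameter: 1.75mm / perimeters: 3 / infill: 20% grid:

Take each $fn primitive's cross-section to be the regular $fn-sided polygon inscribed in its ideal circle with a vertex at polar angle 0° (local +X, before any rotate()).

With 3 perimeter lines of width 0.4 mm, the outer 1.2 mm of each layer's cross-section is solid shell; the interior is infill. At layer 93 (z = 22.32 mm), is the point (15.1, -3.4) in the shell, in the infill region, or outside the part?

At z = 22.32 mm: the r=8 cylinder gives a regular 16-gon of circumradius 8 (constant along its height); the cylinder at (0, 4.5) is not intersected at this z (z outside [3.5, 21.5]); the cylinder at (8, 1.5): section is a regular 16-gon, circumradius r=6; the cube at (11, -2.5) (footprint 22×8) is included at this height; Taking the union: the regions partially overlap (shared area 63.06 mm²), so overlapping operands fuse into one piece — 1 connected region. Overall, the cross-section is a single solid region. The nearest boundary edge runs (33.00, -2.50)→(12.40, -2.50); distance from the point to it = 0.90 mm. The point is not inside any of the regions above, so it lies outside the cross-section (0.90 mm from the nearest boundary).

outside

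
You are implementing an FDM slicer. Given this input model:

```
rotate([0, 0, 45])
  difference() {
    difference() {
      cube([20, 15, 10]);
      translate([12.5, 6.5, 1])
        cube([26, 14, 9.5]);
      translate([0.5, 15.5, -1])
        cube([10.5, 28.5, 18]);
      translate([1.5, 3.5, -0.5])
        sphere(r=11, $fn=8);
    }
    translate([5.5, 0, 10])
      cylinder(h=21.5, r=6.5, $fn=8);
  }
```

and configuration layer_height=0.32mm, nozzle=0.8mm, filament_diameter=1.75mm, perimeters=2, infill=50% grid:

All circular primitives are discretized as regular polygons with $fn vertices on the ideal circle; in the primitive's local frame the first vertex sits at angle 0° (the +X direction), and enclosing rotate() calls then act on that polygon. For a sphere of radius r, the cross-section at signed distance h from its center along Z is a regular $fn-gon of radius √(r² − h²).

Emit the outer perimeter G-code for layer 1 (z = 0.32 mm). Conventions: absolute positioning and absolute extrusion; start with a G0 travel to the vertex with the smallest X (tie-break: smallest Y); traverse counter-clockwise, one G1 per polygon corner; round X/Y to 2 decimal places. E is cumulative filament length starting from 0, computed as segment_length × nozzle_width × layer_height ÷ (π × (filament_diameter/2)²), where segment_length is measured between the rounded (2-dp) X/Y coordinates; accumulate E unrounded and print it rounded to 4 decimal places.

At z = 0.32 mm: the cube is present — its section is the full 20×15 rectangle; the cube at (12.5, 6.5) does not reach this height (z outside [1, 10.5]); the cube at (0.5, 15.5) is present — its section is the full 10.5×28.5 rectangle; the r=11 sphere at (1.5, 3.5) slices to a regular 8-gon of circumradius 10.969 (√(r²−h²) with h=0.82 from center); Subtracting the remaining from the first: starting from the 20×15 cube, the 10.5×28.5 cube at (0.5, 15.5) misses the remaining region (no effect); the r=11 sphere at (1.5, 3.5) partially overlaps it — only the 142.18 mm² overlap (of its 340.34 mm²) is removed, clipping the outline — 1 connected region; the cylinder at (5.5, 0) is not intersected at this z (z outside [10, 31.5]); Taking the first minus the rest: none of the subtracted shapes is present at this height, so that combined region is unchanged — 1 connected region; (rotated 45° about Z; rotation is an isometry so areas/perimeters/island counts are preserved). The outline is a single polygon with 8 vertices. Extrusion per mm of travel: 0.8 × 0.32 / (π × 0.875²) = 0.106432. Accumulating E over each segment gives final E = 7.1671.

G0 X-10.61 Y10.61 Z0.32
G1 X-9.79 Y9.79 E0.1234
G1 X-9.17 Y11.29 E0.2962
G1 X-1.41 Y14.50 E1.1900
G1 X6.34 Y11.29 E2.0828
G1 X7.79 Y7.79 E2.4860
G1 X14.14 Y14.14 E3.4418
G1 X3.54 Y24.75 E5.0380
G1 X-10.61 Y10.61 E7.1671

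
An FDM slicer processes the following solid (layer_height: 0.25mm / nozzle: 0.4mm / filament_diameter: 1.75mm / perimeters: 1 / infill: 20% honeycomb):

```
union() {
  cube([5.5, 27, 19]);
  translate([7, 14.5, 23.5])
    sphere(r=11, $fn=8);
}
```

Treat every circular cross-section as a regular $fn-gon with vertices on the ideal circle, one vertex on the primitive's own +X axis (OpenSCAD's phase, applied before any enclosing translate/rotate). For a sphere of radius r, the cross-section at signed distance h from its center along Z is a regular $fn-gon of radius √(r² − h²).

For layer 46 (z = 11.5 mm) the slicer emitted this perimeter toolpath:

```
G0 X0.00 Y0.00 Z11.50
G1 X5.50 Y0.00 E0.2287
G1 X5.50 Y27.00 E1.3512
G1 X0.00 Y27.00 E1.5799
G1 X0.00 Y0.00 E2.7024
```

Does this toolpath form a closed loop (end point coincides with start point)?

Start point (G0): (0.00, 0.00). End point (last G1): the path returns to the start — closed.

yes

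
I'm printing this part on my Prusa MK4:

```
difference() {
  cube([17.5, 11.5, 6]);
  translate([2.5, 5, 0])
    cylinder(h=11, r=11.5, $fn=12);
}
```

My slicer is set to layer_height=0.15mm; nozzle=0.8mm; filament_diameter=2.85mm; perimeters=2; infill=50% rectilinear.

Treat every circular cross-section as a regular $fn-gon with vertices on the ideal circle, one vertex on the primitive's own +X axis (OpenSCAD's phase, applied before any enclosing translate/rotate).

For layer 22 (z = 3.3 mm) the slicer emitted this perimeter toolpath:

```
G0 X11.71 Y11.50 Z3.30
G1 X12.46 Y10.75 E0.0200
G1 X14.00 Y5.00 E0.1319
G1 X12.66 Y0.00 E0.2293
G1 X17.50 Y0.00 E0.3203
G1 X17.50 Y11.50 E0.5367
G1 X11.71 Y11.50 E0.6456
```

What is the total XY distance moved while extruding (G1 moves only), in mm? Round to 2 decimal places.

34.32 mm

Sum the Euclidean lengths of each G1 segment: total = 34.32 mm.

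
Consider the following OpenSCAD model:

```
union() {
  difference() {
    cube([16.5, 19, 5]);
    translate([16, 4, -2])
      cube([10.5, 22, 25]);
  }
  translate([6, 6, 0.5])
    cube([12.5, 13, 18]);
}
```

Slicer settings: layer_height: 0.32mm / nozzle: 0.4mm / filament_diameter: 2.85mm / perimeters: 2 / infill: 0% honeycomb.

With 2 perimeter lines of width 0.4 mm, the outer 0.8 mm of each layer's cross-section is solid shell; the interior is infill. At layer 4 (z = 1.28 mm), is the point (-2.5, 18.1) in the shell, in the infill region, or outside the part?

At z = 1.28 mm: the cube (footprint 16.5×19) is included at this height; the cube at (16, 4) is present — its section is the full 10.5×22 rectangle; After the difference (first − rest): starting from the 16.5×19 cube, the 10.5×22 cube at (16, 4) partially overlaps it — only the 7.50 mm² overlap (of its 231.00 mm²) is removed, clipping the outline — 1 connected region; the cube at (6, 6) is present — its section is the full 12.5×13 rectangle; Merging all regions: the regions partially overlap (shared area 130.00 mm²), so overlapping operands fuse into one piece — 1 connected region. Overall, the cross-section is a single solid region. The nearest boundary edge runs (0.00, 0.00)→(0.00, 19.00); distance from the point to it = 2.50 mm. The point is not inside any of the regions above, so it lies outside the cross-section (2.50 mm from the nearest boundary).

outside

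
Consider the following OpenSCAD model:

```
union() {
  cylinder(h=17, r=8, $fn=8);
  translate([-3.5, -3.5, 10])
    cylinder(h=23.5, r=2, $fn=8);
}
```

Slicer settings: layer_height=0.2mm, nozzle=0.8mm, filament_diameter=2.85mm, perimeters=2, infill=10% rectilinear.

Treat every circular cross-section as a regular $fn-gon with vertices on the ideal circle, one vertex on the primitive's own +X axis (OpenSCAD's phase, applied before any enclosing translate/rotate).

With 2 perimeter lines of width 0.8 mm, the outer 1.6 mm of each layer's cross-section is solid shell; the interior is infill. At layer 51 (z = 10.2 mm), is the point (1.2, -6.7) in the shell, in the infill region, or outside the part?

shell

At z = 10.2 mm: the r=8 cylinder gives a regular 8-gon of circumradius 8 (constant along its height); the r=2 cylinder at (-3.5, -3.5) contributes a regular 8-gon of circumradius 2; Taking the union: the r=2 cylinder at (-3.5, -3.5) lies entirely inside the r=8 cylinder, so the union is just the r=8 cylinder — 1 connected region. Overall, the cross-section is a single solid region. The nearest boundary edge runs (5.66, -5.66)→(-0.00, -8.00); distance from the point to it = 0.74 mm. The point is inside the cross-section, 0.74 mm from the nearest boundary — within the 1.6 mm shell band (2 × 0.8).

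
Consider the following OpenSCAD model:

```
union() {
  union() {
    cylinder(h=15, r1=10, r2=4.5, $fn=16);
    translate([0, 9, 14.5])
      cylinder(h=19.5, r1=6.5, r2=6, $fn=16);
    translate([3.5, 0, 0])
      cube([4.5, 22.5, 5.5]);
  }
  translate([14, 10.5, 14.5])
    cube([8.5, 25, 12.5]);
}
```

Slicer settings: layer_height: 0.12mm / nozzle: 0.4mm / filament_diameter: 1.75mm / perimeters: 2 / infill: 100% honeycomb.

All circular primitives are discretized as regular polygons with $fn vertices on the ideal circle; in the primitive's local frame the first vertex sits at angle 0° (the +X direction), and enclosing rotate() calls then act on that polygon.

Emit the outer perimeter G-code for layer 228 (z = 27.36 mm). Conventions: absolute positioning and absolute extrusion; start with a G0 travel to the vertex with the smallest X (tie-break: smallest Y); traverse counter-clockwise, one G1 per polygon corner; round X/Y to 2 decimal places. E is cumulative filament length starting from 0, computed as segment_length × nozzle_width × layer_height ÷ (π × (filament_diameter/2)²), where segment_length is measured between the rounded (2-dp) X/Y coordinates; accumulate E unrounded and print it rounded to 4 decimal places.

At z = 27.36 mm: the cone is not intersected at this z (z outside [0, 15]); the cone at (0, 9) (r1=6.5→r2=6) has section circumradius 6.170 here — a regular 16-gon; the cube at (3.5, 0) is absent (z outside [0, 5.5]); Taking the union: only the cone at (0, 9) is present, so the union is just that shape — 1 connected region; the cube at (14, 10.5) does not reach this height (z outside [14.5, 27]); Combining (union): only that combined region is present, so the union is just that shape — 1 connected region. The outline is a single polygon with 16 vertices. Extrusion per mm of travel: 0.4 × 0.12 / (π × 0.875²) = 0.019956. Accumulating E over each segment gives final E = 0.7685.

G0 X-6.17 Y9.00 Z27.36
G1 X-5.70 Y6.64 E0.0480
G1 X-4.36 Y4.64 E0.0961
G1 X-2.36 Y3.30 E0.1441
G1 X0.00 Y2.83 E0.1921
G1 X2.36 Y3.30 E0.2401
G1 X4.36 Y4.64 E0.2882
G1 X5.70 Y6.64 E0.3362
G1 X6.17 Y9.00 E0.3843
G1 X5.70 Y11.36 E0.4323
G1 X4.36 Y13.36 E0.4803
G1 X2.36 Y14.70 E0.5284
G1 X0.00 Y15.17 E0.5764
G1 X-2.36 Y14.70 E0.6244
G1 X-4.36 Y13.36 E0.6724
G1 X-5.70 Y11.36 E0.7205
G1 X-6.17 Y9.00 E0.7685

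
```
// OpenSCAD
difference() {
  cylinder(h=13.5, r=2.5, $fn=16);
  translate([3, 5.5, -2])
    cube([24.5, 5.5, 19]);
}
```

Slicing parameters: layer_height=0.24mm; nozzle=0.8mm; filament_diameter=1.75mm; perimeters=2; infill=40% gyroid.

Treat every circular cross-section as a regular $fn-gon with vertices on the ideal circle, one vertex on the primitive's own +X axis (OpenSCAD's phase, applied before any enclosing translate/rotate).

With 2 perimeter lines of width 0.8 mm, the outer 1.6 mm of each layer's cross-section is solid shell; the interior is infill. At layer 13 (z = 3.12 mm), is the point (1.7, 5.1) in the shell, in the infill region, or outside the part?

At z = 3.12 mm: the cylinder: section is a regular 16-gon, circumradius r=2.5; the 24.5×5.5 cube at (3, 5.5) contributes its full rectangle; Subtracting the remaining from the first: starting from the r=2.5 cylinder, the 24.5×5.5 cube at (3, 5.5) misses the remaining region (no effect) — 1 connected region. Overall, the cross-section is a single solid region. The nearest boundary edge runs (0.00, 2.50)→(0.96, 2.31); distance from the point to it = 2.89 mm. The point is not inside any of the regions above, so it lies outside the cross-section (2.89 mm from the nearest boundary).

outside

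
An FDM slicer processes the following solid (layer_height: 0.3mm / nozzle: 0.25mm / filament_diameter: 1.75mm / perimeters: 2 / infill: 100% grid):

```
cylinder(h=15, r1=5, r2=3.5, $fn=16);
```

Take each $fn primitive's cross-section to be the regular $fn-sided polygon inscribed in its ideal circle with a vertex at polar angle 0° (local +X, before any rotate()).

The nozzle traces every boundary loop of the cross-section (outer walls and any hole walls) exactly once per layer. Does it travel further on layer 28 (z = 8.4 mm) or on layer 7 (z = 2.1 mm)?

Layer 28 (z = 8.4): the cone: at t=0.560 of its height the radius interpolates to r₁+(r₂−r₁)t = 4.160, giving a regular 16-gon of that circumradius (perimeter = 2·16·4.160·sin(180°/16) = 25.97 mm). So its perimeter = 25.97 mm. Layer 7 (z = 2.1): the cone: at t=0.140 of its height the radius interpolates to r₁+(r₂−r₁)t = 4.790, giving a regular 16-gon of that circumradius (perimeter = 2·16·4.790·sin(180°/16) = 29.90 mm). So its perimeter = 29.90 mm. Layer 7 is larger (29.90 vs 25.97 mm).

layer 7 (z = 2.1 mm)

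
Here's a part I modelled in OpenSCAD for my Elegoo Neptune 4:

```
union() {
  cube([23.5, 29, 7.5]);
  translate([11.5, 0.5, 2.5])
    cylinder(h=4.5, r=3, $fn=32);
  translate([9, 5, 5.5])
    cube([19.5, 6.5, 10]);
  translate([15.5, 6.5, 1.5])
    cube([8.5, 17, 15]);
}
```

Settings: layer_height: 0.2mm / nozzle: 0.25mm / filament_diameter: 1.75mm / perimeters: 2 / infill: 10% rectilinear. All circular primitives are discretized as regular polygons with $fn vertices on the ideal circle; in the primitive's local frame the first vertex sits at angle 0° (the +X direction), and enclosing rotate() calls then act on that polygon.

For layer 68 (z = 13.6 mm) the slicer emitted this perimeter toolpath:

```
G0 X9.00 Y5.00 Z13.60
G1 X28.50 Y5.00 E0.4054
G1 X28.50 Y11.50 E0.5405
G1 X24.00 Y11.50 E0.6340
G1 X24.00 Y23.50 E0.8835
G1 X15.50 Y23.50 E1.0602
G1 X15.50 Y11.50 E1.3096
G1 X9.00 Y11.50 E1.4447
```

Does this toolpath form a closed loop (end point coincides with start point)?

Start point (G0): (9.00, 5.00). End point (last G1): the path does not return to the start — open.

no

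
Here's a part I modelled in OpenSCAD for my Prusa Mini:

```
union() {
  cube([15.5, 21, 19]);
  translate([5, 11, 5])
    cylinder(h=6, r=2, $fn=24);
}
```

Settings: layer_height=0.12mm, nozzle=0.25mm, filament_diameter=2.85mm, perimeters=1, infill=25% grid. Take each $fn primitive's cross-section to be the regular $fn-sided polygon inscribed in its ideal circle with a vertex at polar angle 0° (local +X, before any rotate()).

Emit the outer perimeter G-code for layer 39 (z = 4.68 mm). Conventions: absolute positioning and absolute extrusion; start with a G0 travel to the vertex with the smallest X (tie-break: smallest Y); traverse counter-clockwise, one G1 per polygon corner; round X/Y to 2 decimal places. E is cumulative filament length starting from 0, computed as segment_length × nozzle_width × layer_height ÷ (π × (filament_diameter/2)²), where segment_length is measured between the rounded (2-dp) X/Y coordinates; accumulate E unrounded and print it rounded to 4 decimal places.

At z = 4.68 mm: the cube (footprint 15.5×21) is included at this height; the cylinder at (5, 11) does not reach this height (z outside [5, 11]); Taking the union: only the 15.5×21 cube is present, so the union is just that shape — 1 connected region. The outline is a single polygon with 4 vertices. Extrusion per mm of travel: 0.25 × 0.12 / (π × 1.425²) = 0.004703. Accumulating E over each segment gives final E = 0.3433.

G0 X0.00 Y0.00 Z4.68
G1 X15.50 Y0.00 E0.0729
G1 X15.50 Y21.00 E0.1716
G1 X0.00 Y21.00 E0.2445
G1 X0.00 Y0.00 E0.3433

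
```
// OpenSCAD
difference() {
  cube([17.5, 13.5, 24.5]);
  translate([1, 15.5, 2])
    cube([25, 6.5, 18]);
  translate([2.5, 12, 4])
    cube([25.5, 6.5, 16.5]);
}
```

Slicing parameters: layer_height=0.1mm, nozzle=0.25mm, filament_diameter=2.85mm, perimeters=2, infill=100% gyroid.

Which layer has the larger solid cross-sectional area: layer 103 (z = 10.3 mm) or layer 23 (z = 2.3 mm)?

Layer 103 (z = 10.3): the 17.5×13.5 cube contributes its full rectangle (area 236.25 mm²); the cube at (1, 15.5) is present — its section is the full 25×6.5 rectangle (area 162.50 mm²); the cube at (2.5, 12) is present — its section is the full 25.5×6.5 rectangle (area 165.75 mm²); Subtracting the remaining from the first: starting from the 17.5×13.5 cube (236.25 mm²), the 25×6.5 cube at (1, 15.5) misses the remaining region (no effect); the 25.5×6.5 cube at (2.5, 12) partially overlaps it — only the 22.50 mm² overlap (of its 165.75 mm²) is removed, clipping the outline — area = 213.75 mm². So its area = 213.75 mm². Layer 23 (z = 2.3): the 17.5×13.5 cube contributes its full rectangle (area 236.25 mm²); the cube at (1, 15.5) is present — its section is the full 25×6.5 rectangle (area 162.50 mm²); the cube at (2.5, 12) is absent (z outside [4, 20.5]); Taking the first minus the rest: starting from the 17.5×13.5 cube (236.25 mm²), the 25×6.5 cube at (1, 15.5) misses the remaining region (no effect) — area = 236.25 mm². So its area = 236.25 mm². Layer 23 is larger (236.25 vs 213.75 mm²).

layer 23 (z = 2.3 mm)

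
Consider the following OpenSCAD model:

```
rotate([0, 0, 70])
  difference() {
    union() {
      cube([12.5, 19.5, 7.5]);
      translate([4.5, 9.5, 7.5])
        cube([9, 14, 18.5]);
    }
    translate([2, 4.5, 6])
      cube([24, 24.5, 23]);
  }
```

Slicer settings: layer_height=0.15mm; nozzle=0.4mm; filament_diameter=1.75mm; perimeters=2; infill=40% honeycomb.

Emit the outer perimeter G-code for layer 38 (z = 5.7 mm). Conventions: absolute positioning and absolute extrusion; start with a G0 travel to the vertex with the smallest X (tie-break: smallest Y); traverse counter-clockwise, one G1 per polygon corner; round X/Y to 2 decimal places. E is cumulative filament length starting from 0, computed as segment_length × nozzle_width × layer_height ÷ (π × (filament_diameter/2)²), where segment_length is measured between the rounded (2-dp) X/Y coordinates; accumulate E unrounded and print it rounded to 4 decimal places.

G0 X-18.32 Y6.67 Z5.70
G1 X0.00 Y0.00 E0.4863
G1 X4.28 Y11.75 E0.7983
G1 X-14.05 Y18.42 E1.2849
G1 X-18.32 Y6.67 E1.5967

At z = 5.7 mm: the cube (footprint 12.5×19.5) is included at this height; the cube at (4.5, 9.5) is not intersected at this z (z outside [7.5, 26]); Merging all regions: only the 12.5×19.5 cube is present, so the union is just that shape — 1 connected region; the cube at (2, 4.5) is not intersected at this z (z outside [6, 29]); After the difference (first − rest): none of the subtracted shapes is present at this height, so that combined region is unchanged — 1 connected region; (rotated 70° about Z; rotation is an isometry so areas/perimeters/island counts are preserved). The outline is a single polygon with 4 vertices. Extrusion per mm of travel: 0.4 × 0.15 / (π × 0.875²) = 0.024945. Accumulating E over each segment gives final E = 1.5967.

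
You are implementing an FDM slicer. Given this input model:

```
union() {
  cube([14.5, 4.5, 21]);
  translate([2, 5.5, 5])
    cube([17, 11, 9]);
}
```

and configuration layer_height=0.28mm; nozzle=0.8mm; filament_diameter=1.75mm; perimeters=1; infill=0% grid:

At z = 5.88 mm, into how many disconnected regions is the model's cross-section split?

2

At z = 5.88 mm: the cube is present — its section is the full 14.5×4.5 rectangle; the 17×11 cube at (2, 5.5) contributes its full rectangle; Combining (union): the 2 present regions are separate (no shared area or edge), so areas and boundary lengths simply add and each stays a separate island — 2 connected regions. The result has 2 disconnected regions.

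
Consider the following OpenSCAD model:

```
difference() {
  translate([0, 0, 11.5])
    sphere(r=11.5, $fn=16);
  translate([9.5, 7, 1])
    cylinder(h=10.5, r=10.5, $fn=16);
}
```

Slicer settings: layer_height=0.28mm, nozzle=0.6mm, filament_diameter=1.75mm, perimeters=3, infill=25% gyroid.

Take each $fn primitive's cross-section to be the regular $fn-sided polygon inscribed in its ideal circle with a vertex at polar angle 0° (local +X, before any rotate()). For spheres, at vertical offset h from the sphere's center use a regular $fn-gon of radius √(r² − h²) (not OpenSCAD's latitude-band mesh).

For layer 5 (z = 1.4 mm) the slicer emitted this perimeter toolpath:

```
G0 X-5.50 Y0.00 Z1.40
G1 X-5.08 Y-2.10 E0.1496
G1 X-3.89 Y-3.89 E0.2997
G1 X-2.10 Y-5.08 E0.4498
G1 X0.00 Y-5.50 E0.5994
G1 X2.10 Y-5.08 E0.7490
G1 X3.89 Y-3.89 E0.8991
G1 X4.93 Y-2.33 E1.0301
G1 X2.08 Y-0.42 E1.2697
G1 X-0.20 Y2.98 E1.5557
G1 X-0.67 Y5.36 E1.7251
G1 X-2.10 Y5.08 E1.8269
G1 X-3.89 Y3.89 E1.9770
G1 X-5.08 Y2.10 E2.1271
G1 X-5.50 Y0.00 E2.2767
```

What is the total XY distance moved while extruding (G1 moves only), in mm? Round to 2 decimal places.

Sum the Euclidean lengths of each G1 segment: total = 32.60 mm.

32.60 mm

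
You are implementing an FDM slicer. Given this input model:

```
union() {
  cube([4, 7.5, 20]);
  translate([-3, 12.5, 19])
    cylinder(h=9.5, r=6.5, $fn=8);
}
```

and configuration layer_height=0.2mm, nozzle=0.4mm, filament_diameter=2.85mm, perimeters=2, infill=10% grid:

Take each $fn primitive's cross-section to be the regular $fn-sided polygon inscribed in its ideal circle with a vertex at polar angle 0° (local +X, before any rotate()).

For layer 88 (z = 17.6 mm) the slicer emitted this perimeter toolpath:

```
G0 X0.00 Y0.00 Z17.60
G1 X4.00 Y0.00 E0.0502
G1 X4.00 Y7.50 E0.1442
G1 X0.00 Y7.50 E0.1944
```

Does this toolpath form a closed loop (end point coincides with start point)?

Start point (G0): (0.00, 0.00). End point (last G1): the path does not return to the start — open.

no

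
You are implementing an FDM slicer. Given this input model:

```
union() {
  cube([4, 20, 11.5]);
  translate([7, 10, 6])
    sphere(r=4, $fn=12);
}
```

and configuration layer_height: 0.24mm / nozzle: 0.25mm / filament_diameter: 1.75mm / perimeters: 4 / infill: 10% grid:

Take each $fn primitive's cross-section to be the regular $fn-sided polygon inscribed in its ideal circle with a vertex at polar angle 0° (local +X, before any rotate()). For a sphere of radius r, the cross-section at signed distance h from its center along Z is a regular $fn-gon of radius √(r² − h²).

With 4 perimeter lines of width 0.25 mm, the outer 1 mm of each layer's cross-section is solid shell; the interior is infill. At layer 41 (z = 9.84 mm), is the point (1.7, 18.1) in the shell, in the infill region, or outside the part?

At z = 9.84 mm: the cube (footprint 4×20) is included at this height; the r=4 sphere at (7, 10) contributes a regular 12-gon of circumradius √(4²−3.84²) = 1.120; Merging all regions: the 2 present regions are separate (no shared area or edge), so areas and boundary lengths simply add and each stays a separate island — 2 connected regions. Overall, the cross-section has 2 separate islands. The nearest boundary edge runs (0.00, 0.00)→(0.00, 20.00); distance from the point to it = 1.70 mm. (Shell/infill is judged within the island containing the point — the largest one.) The point is inside the cross-section and 1.70 mm from the nearest boundary — more than the 1 mm shell width (4 × 0.25), so it's in the infill interior.

infill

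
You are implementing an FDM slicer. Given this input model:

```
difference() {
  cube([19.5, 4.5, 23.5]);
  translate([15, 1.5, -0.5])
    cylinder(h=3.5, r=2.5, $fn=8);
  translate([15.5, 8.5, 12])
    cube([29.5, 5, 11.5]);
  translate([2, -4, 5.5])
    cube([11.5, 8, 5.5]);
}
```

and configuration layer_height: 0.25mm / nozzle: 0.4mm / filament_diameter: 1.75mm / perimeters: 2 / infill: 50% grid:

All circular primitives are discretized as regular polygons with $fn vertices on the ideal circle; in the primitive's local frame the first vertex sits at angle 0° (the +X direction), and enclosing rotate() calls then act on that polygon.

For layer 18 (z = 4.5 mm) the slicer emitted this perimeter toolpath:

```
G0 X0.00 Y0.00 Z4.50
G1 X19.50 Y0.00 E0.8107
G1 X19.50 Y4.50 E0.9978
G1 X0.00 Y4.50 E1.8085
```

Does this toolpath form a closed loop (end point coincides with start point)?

Start point (G0): (0.00, 0.00). End point (last G1): the path does not return to the start — open.

no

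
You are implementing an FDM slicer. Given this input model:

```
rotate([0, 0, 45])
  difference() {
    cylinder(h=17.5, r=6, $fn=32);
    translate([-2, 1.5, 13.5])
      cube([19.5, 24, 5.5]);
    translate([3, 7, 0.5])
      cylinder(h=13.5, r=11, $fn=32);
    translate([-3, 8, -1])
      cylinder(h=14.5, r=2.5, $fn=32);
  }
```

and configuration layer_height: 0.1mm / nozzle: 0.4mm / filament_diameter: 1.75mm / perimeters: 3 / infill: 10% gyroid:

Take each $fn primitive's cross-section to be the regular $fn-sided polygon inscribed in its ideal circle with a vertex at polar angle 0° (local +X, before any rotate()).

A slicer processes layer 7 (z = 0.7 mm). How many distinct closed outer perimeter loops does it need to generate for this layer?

1

At z = 0.7 mm: the cylinder: section is a regular 32-gon, circumradius r=6; the cube at (-2, 1.5) is absent (z outside [13.5, 19]); the r=11 cylinder at (3, 7) gives a regular 32-gon of circumradius 11 (constant along its height); the r=2.5 cylinder at (-3, 8) gives a regular 32-gon of circumradius 2.5 (constant along its height); Taking the first minus the rest: starting from the r=6 cylinder, the r=11 cylinder at (3, 7) partially overlaps it — only the 89.15 mm² overlap (of its 377.69 mm²) is removed, clipping the outline; the r=2.5 cylinder at (-3, 8) misses the remaining region (no effect) — 1 connected region; (rotated 45° about Z; rotation is an isometry so areas/perimeters/island counts are preserved). The result has 1 disconnected region.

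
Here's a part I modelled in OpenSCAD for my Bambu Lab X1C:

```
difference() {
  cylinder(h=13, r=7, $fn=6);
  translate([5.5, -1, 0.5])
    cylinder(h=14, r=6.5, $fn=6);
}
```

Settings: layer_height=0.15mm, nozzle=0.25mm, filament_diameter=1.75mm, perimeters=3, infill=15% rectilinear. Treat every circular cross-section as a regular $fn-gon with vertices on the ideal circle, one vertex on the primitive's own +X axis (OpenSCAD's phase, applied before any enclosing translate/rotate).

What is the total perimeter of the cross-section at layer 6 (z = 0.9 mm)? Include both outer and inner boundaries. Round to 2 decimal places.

At z = 0.9 mm: the r=7 cylinder gives a regular 6-gon of circumradius 7 (constant along its height) (perimeter = 2·6·7.000·sin(180°/6) = 42.00 mm); the r=6.5 cylinder at (5.5, -1) gives a regular 6-gon of circumradius 6.5 (constant along its height) (perimeter = 2·6·6.500·sin(180°/6) = 39.00 mm); After the difference (first − rest): starting from the r=7 cylinder, the r=6.5 cylinder at (5.5, -1) partially overlaps it — only the 52.19 mm² overlap (of its 109.77 mm²) is removed, clipping the outline — boundary = 42.50 mm. Overall, the cross-section is a single solid region. Total boundary length (outer) = 42.50 mm.

42.50 mm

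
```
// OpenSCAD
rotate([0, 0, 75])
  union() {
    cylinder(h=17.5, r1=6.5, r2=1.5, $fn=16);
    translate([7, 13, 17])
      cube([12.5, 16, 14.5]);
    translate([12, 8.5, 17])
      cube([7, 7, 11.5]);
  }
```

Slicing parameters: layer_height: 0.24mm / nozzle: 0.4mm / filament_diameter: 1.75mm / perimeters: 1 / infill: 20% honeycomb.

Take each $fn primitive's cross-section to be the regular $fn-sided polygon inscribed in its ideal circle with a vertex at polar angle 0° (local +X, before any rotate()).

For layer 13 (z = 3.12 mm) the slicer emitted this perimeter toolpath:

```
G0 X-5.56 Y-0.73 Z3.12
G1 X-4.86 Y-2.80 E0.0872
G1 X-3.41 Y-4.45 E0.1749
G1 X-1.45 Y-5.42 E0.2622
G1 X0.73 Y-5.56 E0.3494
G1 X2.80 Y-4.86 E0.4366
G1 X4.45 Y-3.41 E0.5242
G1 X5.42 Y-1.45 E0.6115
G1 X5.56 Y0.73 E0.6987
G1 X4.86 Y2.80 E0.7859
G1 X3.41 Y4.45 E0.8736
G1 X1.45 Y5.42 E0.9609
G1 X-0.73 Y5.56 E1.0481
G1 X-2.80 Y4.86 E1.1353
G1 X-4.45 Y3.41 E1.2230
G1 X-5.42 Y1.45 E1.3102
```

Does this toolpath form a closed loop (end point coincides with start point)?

Start point (G0): (-5.56, -0.73). End point (last G1): the path does not return to the start — open.

no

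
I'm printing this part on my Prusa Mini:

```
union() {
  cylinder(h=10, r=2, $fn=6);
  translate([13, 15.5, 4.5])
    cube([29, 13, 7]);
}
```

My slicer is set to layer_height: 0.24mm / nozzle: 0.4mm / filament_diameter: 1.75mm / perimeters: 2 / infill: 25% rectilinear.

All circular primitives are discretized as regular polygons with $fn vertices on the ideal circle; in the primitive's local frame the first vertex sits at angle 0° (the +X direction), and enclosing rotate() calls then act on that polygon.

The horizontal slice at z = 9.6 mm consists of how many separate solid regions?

At z = 9.6 mm: the r=2 cylinder gives a regular 6-gon of circumradius 2 (constant along its height); the cube at (13, 15.5) is present — its section is the full 29×13 rectangle; Merging all regions: the 2 present regions are separate (no shared area or edge), so areas and boundary lengths simply add and each stays a separate island — 2 connected regions. The result has 2 disconnected regions.

2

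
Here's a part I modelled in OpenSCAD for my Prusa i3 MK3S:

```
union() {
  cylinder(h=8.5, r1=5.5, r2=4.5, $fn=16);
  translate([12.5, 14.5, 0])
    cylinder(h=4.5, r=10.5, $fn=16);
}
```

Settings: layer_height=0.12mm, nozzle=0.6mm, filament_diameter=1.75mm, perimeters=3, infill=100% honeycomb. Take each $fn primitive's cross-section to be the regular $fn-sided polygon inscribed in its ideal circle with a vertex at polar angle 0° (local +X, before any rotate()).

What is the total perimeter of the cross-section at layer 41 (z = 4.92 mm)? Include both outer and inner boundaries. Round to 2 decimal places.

At z = 4.92 mm: the cone contributes a regular 16-gon of circumradius 4.921 (interpolated between r1=5.5 and r2=4.5 at t=0.579) (perimeter = 2·16·4.921·sin(180°/16) = 30.72 mm); the cylinder at (12.5, 14.5) is absent (z outside [0, 4.5]); Combining (union): only the cone is present, so the union is just that shape — boundary = 30.72 mm. Overall, the cross-section is a single solid region. Total boundary length (outer) = 30.72 mm.

30.72 mm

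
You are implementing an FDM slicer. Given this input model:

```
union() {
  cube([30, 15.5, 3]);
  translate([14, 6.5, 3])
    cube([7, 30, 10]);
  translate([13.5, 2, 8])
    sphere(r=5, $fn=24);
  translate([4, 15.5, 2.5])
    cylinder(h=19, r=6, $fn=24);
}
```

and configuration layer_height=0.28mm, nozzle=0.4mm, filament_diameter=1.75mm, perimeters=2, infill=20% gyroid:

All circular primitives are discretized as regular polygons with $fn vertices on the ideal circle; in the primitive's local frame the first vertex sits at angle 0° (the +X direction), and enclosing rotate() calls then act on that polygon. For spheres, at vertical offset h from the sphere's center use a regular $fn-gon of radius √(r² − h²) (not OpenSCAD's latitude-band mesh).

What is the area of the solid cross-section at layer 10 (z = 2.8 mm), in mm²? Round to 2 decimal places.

526.93 mm²

At z = 2.8 mm: the 30×15.5 cube contributes its full rectangle (area 465.00 mm²); the cube at (14, 6.5) is absent (z outside [3, 13]); the sphere at (13.5, 2) does not reach this height (|z−center|=5.200 > r=5); the cylinder at (4, 15.5): section is a regular 24-gon, circumradius r=6 (area = (24/2)·6.000²·sin(360°/24) = 111.81 mm²); Combining (union): the regions partially overlap — summed areas 576.81 mm² minus the doubly-counted overlap 49.88 mm² gives 526.93 mm² — area = 526.93 mm². Overall, the cross-section is a single solid region. Net area = 526.93 mm².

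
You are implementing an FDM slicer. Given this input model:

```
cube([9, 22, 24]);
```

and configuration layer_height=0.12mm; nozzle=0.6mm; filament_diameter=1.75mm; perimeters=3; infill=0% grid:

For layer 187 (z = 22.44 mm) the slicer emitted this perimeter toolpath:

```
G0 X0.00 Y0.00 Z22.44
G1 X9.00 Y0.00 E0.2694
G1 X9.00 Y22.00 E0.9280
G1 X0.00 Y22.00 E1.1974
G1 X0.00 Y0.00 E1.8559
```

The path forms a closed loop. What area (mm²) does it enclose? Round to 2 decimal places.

Apply the shoelace formula to the sequence of (X, Y) vertices; enclosed area = 198.00 mm².

198.00 mm²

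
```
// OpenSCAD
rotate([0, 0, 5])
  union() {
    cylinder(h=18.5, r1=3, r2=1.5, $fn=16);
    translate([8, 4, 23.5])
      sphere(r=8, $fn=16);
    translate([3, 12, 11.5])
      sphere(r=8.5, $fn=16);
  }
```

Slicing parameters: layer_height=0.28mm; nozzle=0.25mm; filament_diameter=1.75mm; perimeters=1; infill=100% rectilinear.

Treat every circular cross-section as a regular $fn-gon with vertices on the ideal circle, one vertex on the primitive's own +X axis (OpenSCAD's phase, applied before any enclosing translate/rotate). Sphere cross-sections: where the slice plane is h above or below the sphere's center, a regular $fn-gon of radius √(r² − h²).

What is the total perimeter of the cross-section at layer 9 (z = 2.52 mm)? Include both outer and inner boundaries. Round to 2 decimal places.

17.45 mm

At z = 2.52 mm: the cone (r1=3→r2=1.5) has section circumradius 2.796 here — a regular 16-gon (perimeter = 2·16·2.796·sin(180°/16) = 17.45 mm); the sphere at (8, 4) is absent (|z−center|=20.980 > r=8); the sphere at (3, 12) is absent (|z−center|=8.980 > r=8.5); Combining (union): only the cone is present, so the union is just that shape — boundary = 17.45 mm; (rotated 5° about Z; rotation is an isometry so areas/perimeters/island counts are preserved). Overall, the cross-section is a single solid region. Total boundary length (outer) = 17.45 mm.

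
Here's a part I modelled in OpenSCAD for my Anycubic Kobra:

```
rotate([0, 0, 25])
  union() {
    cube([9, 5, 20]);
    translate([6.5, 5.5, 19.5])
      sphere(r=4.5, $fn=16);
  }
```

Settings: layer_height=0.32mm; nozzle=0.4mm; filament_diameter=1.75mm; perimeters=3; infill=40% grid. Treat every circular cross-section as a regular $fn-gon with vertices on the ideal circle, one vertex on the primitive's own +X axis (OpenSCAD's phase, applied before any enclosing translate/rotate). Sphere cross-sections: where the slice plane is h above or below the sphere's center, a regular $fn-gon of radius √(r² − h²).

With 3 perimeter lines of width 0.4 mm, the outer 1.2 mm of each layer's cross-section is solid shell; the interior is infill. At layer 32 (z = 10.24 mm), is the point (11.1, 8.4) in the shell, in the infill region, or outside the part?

At z = 10.24 mm: the 9×5 cube contributes its full rectangle; the sphere at (6.5, 5.5) is absent (|z−center|=9.260 > r=4.5); Combining (union): only the 9×5 cube is present, so the union is just that shape — 1 connected region; (whole slice rotated 25° about Z — lengths, areas and connectivity unchanged). Overall, the cross-section is a single solid region. Undo the 25° rotation: the query point maps to (13.610, 2.922) in the un-rotated model frame. The nearest boundary edge runs (9.00, 0.00)→(9.00, 5.00); distance from the point to it = 4.61 mm. The point is not inside any of the regions above, so it lies outside the cross-section (4.61 mm from the nearest boundary).

outside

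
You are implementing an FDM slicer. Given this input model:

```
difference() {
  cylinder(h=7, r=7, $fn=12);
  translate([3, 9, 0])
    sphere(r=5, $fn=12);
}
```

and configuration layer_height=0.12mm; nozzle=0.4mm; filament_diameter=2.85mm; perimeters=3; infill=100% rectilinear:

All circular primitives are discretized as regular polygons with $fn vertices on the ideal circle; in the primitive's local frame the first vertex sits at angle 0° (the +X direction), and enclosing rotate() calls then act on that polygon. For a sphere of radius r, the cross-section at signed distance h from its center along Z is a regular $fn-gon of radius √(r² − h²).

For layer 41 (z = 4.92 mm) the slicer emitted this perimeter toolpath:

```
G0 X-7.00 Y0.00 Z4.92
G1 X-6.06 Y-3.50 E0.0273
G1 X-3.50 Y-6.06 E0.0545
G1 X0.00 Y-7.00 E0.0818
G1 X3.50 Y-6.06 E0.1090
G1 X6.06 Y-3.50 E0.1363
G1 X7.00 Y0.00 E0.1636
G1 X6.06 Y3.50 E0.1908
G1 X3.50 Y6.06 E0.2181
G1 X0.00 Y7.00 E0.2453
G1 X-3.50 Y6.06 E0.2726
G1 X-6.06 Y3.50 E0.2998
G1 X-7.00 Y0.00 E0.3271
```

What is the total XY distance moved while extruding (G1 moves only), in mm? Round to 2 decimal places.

Sum the Euclidean lengths of each G1 segment: total = 43.47 mm.

43.47 mm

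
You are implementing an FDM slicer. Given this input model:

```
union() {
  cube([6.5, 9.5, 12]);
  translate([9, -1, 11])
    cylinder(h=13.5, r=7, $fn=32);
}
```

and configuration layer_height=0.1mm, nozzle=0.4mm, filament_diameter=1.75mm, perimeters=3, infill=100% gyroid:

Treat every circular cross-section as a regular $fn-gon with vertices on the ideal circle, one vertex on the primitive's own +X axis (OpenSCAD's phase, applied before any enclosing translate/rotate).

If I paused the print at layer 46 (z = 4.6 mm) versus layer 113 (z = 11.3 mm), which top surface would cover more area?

Layer 46 (z = 4.6): the cube (footprint 6.5×9.5) is included at this height (area 61.75 mm²); the cylinder at (9, -1) is not intersected at this z (z outside [11, 24.5]); Merging all regions: only the 6.5×9.5 cube is present, so the union is just that shape — area = 61.75 mm². So its area = 61.75 mm². Layer 113 (z = 11.3): the cube is present — its section is the full 6.5×9.5 rectangle (area 61.75 mm²); the cylinder at (9, -1): section is a regular 32-gon, circumradius r=7 (area = (32/2)·7.000²·sin(360°/32) = 152.95 mm²); Combining (union): the regions partially overlap — summed areas 214.70 mm² minus the doubly-counted overlap 16.73 mm² gives 197.97 mm² — area = 197.97 mm². So its area = 197.97 mm². Layer 113 is larger (197.97 vs 61.75 mm²).

layer 113 (z = 11.3 mm)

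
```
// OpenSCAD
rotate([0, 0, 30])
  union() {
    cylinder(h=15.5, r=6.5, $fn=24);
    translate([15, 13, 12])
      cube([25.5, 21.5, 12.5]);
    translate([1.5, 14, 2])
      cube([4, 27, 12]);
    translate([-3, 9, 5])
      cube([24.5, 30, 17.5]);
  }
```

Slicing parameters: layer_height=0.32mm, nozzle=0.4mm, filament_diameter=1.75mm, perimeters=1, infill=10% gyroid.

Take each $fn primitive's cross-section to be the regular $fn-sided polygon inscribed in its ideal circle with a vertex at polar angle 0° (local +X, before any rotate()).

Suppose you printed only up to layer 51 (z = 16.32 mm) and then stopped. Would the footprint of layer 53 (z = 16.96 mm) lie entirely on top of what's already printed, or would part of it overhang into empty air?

Compare the two slices. At z = 16.32: the cylinder is absent (z outside [0, 15.5]); the 25.5×21.5 cube at (15, 13) contributes its full rectangle (area 548.25 mm²); the cube at (1.5, 14) does not reach this height (z outside [2, 14]); the cube at (-3, 9) (footprint 24.5×30) is included at this height (area 735.00 mm²); Taking the union: the regions partially overlap — summed areas 1283.25 mm² minus the doubly-counted overlap 139.75 mm² gives 1143.50 mm² — area = 1143.50 mm²; (rotated 30° about Z; rotation is an isometry so areas/perimeters/island counts are preserved). At z = 16.96: the cylinder does not reach this height (z outside [0, 15.5]); the 25.5×21.5 cube at (15, 13) contributes its full rectangle (area 548.25 mm²); the cube at (1.5, 14) is absent (z outside [2, 14]); the 24.5×30 cube at (-3, 9) contributes its full rectangle (area 735.00 mm²); Merging all regions: the regions partially overlap — summed areas 1283.25 mm² minus the doubly-counted overlap 139.75 mm² gives 1143.50 mm² — area = 1143.50 mm²; (whole slice rotated 30° about Z — lengths, areas and connectivity unchanged). Checking containment: the cross-section at z = 16.96 is a subset of the cross-section at z = 16.32.

entirely on top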